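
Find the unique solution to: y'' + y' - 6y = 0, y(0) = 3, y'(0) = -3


Characteristic roots of r² + r - 6 = 0 are 2, -3.
General solution y = c₁ e^(2x) + c₂ e^(-3x).
Apply y(0) = 3: c₁ + c₂ = 3. Apply y'(0) = -3: 2 c₁ - 3 c₂ = -3.
Solve: c₁ = 6/5, c₂ = 9/5.
Particular solution: y = (6/5)e^(2x) + (9/5)e^(-3x).


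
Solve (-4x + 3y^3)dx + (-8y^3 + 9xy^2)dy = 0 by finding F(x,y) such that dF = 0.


Check exactness: ∂M/∂y = 9y^2 and ∂N/∂x = 9y^2; equal, so the equation is exact.
Integrate M with respect to x (treating y as constant): ∫M dx = -2x^2 + 3xy^3 + h(y).
Differentiate w.r.t. y and set equal to N: the x-dependent terms already match, leaving h'(y) = -8y^3. Integrate: h(y) = -2y^4.
So F(x,y) = -2y^4 - 2x^2 + 3xy^3.
General solution: -2y^4 - 2x^2 + 3xy^3 = C.


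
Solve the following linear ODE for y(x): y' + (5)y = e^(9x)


P(x) = 5 ⇒ μ = e^(5x).
(μ y)' = e^(14x) ⇒ μ y = e^(14x)/14 + C.
Divide by μ: y = (1/14)e^(9x) + Ce^(-5x).


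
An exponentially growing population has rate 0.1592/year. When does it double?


Exponential growth: P(t) = P₀ e^(0.1592t). Set P(t)/P₀ = 2: e^(0.1592t) = 2.
Solve: t = ln(2)/0.1592 ≈ 4.35 years.


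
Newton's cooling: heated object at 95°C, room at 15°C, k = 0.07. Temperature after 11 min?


Newton's law: dT/dt = -k(T - T_a) has solution T(t) = T_a + (T₀ - T_a)e^(-kt).
Plug in T_a = 15, T₀ = 95, k = 0.07, t = 11: T(11) = 15 + (80)e^(-0.77) ≈ 52.0°C.


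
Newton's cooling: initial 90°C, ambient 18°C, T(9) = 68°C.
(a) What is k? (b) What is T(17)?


Newton's law: T(t) = T_a + (T₀ - T_a)e^(-kt).
(a) Use T(9) = 68: (68 - 18)/(90 - 18) = e^(-k·9), so k = -ln(0.694)/9 ≈ 0.0405.
(b) Apply k to t = 17: T(17) = 18 + (72)e^(-0.689) ≈ 54.2°C.


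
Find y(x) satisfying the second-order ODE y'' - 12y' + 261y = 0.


Characteristic equation: r² - 12r + 261 = 0.
Discriminant is negative; roots r = 6 ± 15i (complex conjugate pair).
General solution uses e^(α x)(C₁ cos(β x) + C₂ sin(β x)): y = e^(6x)(C₁cos(15x) + C₂sin(15x)).


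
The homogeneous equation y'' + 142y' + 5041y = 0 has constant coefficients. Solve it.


Characteristic equation: r² + 142r + 5041 = 0, i.e. (r + 71)² = 0.
Repeated root r = -71; include an x factor for the second linearly independent solution.
General solution: y = (C₁ + C₂x)e^(-71x).


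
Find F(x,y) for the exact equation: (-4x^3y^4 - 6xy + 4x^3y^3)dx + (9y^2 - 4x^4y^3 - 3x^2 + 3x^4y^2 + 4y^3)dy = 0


Check exactness: ∂M/∂y = -16x^3y^3 - 6x + 12x^3y^2 and ∂N/∂x = -16x^3y^3 - 6x + 12x^3y^2; equal, so the equation is exact.
Integrate M with respect to x (treating y as constant): ∫M dx = -x^4y^4 - 3x^2y + x^4y^3 + h(y).
Differentiate w.r.t. y and set equal to N: the x-dependent terms already match, leaving h'(y) = 9y^2 + 4y^3. Integrate: h(y) = 3y^3 + y^4.
So F(x,y) = 3y^3 - x^4y^4 - 3x^2y + x^4y^3 + y^4.
General solution: 3y^3 - x^4y^4 - 3x^2y + x^4y^3 + y^4 = C.


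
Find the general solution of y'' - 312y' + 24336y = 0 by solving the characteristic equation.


Characteristic equation: r² - 312r + 24336 = 0, i.e. (r - 156)² = 0.
Repeated root r = 156; include an x factor for the second linearly independent solution.
General solution: y = (C₁ + C₂x)e^(156x).


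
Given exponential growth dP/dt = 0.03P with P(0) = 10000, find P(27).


The ODE dP/dt = 0.03P has solution P(t) = P(0)e^(0.03t).
Substitute P(0) = 10000 and t = 27: P(27) = 10000 e^(0.81) ≈ 22479.


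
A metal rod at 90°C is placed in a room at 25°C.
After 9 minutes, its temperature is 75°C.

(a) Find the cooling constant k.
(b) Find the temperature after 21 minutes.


Newton's law: T(t) = T_a + (T₀ - T_a)e^(-kt).
(a) Use T(9) = 75: (75 - 25)/(90 - 25) = e^(-k·9), so k = -ln(0.769)/9 ≈ 0.0292.
(b) Apply k to t = 21: T(21) = 25 + (65)e^(-0.612) ≈ 60.2°C.


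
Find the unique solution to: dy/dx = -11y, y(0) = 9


General solution of y' = -11y is y = Ce^(-11x).
Apply y(0) = 9: C = 9.
Particular solution: y = 9e^(-11x).


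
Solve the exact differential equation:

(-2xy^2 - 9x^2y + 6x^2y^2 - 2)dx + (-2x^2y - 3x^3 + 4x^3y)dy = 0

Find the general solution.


Check exactness: ∂M/∂y = -4xy - 9x^2 + 12x^2y and ∂N/∂x = -4xy - 9x^2 + 12x^2y; equal, so the equation is exact.
Integrate M with respect to x (treating y as constant): ∫M dx = -x^2y^2 - 3x^3y + 2x^3y^2 - 2x + h(y).
Differentiate w.r.t. y and set equal to N: all terms match, so h'(y) = 0 and h is a constant absorbed into C.
General solution: -x^2y^2 - 3x^3y + 2x^3y^2 - 2x = C.


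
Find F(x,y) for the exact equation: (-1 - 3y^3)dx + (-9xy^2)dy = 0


Check exactness: ∂M/∂y = -9y^2 and ∂N/∂x = -9y^2; equal, so the equation is exact.
Integrate M with respect to x (treating y as constant): ∫M dx = -x - 3xy^3 + h(y).
Differentiate w.r.t. y and set equal to N: all terms match, so h'(y) = 0 and h is a constant absorbed into C.
General solution: -x - 3xy^3 = C.


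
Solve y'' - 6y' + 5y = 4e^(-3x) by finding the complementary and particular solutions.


Characteristic roots of r² - 6r + 5 = 0 are 1, 5.
y_h = C₁e^(x) + C₂e^(5x).
Forcing exponent -3 is not a characteristic root; try y_p = Ae^(-3x).
Substitute: A·(9 + (-6)·-3 + (5)) = A·32 = 4, so A = 1/8.
General solution: y = C₁e^(x) + C₂e^(5x) + (1/8)e^(-3x).


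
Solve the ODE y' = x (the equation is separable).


Integrate both sides with respect to x: y = ∫ x dx = (1/2)x^2 + C.


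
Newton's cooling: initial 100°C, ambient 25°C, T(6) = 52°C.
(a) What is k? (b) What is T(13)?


Newton's law: T(t) = T_a + (T₀ - T_a)e^(-kt).
(a) Use T(6) = 52: (52 - 25)/(100 - 25) = e^(-k·6), so k = -ln(0.360)/6 ≈ 0.1703.
(b) Apply k to t = 13: T(13) = 25 + (75)e^(-2.214) ≈ 33.2°C.


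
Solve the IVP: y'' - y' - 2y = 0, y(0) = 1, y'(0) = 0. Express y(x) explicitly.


Characteristic roots of r² - r - 2 = 0 are -1, 2.
General solution y = c₁ e^(-x) + c₂ e^(2x).
Apply y(0) = 1: c₁ + c₂ = 1. Apply y'(0) = 0: -1 c₁ + 2 c₂ = 0.
Solve: c₁ = 2/3, c₂ = 1/3.
Particular solution: y = (2/3)e^(-x) + (1/3)e^(2x).


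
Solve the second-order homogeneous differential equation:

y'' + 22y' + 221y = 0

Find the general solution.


Characteristic equation: r² + 22r + 221 = 0.
Discriminant is negative; roots r = -11 ± 10i (complex conjugate pair).
General solution uses e^(α x)(C₁ cos(β x) + C₂ sin(β x)): y = e^(-11x)(C₁cos(10x) + C₂sin(10x)).


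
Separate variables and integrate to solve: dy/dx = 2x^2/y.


Separate variables: y dy = 2x^2 dx.
Integrate both sides: y²/2 = (2/3)x^3 + C₀.
Multiply by 2: y² = (4/3)x^3 + C.


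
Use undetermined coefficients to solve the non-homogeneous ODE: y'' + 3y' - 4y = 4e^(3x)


Characteristic roots of r² + 3r - 4 = 0 are -4, 1.
y_h = C₁e^(-4x) + C₂e^(x).
Forcing exponent 3 is not a characteristic root; try y_p = Ae^(3x).
Substitute: A·(9 + (3)·3 + (-4)) = A·14 = 4, so A = 2/7.
General solution: y = C₁e^(-4x) + C₂e^(x) + (2/7)e^(3x).


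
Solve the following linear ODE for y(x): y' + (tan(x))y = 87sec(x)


P(x) = tan(x) ⇒ μ = e^(∫tan(x)dx) = sec(x).
(sec(x) y)' = 87sec²(x) ⇒ sec(x) y = 87tan(x) + C.
Multiply by cos(x): y = 87sin(x) + C·cos(x).


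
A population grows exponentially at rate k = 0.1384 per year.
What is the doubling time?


Exponential growth: P(t) = P₀ e^(0.1384t). Set P(t)/P₀ = 2: e^(0.1384t) = 2.
Solve: t = ln(2)/0.1384 ≈ 5.01 years.


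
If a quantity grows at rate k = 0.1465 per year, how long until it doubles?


Exponential growth: P(t) = P₀ e^(0.1465t). Set P(t)/P₀ = 2: e^(0.1465t) = 2.
Solve: t = ln(2)/0.1465 ≈ 4.73 years.


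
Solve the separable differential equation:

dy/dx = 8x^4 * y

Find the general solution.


Separate variables: dy/y = 8x^4 dx.
Integrate: ln|y| = (8/5)x^5 + C₀.
Exponentiate: y = Ce^((8/5)x^5).


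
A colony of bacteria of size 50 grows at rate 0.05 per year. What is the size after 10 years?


The ODE dP/dt = 0.05P has solution P(t) = P(0)e^(0.05t).
Substitute P(0) = 50 and t = 10: P(10) = 50 e^(0.50) ≈ 82.


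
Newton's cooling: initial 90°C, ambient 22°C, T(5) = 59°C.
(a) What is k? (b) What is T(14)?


Newton's law: T(t) = T_a + (T₀ - T_a)e^(-kt).
(a) Use T(5) = 59: (59 - 22)/(90 - 22) = e^(-k·5), so k = -ln(0.544)/5 ≈ 0.1217.
(b) Apply k to t = 14: T(14) = 22 + (68)e^(-1.704) ≈ 34.4°C.


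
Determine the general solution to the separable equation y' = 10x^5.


Integrate both sides with respect to x: y = ∫ 10x^5 dx = (5/3)x^6 + C.


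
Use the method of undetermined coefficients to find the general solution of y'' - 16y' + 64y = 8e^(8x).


Characteristic polynomial (r - 8)² = 0; repeated root r = 8.
y_h = (C₁ + C₂x)e^(8x). Forcing matches the repeated root (resonance), so try y_p = Ax² e^(8x).
Substitute and solve for A: 2A = 8, so A = 4.
General solution: y = (C₁ + C₂x + 4x²)e^(8x).


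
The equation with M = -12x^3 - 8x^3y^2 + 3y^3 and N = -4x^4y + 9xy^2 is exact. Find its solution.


Check exactness: ∂M/∂y = -16x^3y + 9y^2 and ∂N/∂x = -16x^3y + 9y^2; equal, so the equation is exact.
Integrate M with respect to x (treating y as constant): ∫M dx = -3x^4 - 2x^4y^2 + 3xy^3 + h(y).
Differentiate w.r.t. y and set equal to N: all terms match, so h'(y) = 0 and h is a constant absorbed into C.
General solution: -3x^4 - 2x^4y^2 + 3xy^3 = C.


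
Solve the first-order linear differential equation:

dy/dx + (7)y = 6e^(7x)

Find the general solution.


P(x) = 7 ⇒ μ = e^(7x).
(μ y)' = 6e^(14x) ⇒ μ y = (6/14)e^(14x) + C.
Divide by μ: y = (3/7)e^(7x) + Ce^(-7x).


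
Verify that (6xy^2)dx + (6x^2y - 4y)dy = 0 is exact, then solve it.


Check exactness: ∂M/∂y = 12xy and ∂N/∂x = 12xy; equal, so the equation is exact.
Integrate M with respect to x (treating y as constant): ∫M dx = 3x^2y^2 + h(y).
Differentiate w.r.t. y and set equal to N: the x-dependent terms already match, leaving h'(y) = -4y. Integrate: h(y) = -2y^2.
So F(x,y) = 3x^2y^2 - 2y^2.
General solution: 3x^2y^2 - 2y^2 = C.


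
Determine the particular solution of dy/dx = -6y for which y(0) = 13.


General solution of y' = -6y is y = Ce^(-6x).
Apply y(0) = 13: C = 13.
Particular solution: y = 13e^(-6x).


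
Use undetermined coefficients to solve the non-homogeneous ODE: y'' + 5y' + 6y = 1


Characteristic roots of r² + 5r + 6 = 0 are -3, -2.
y_h = C₁e^(-3x) + C₂e^(-2x).
Constant forcing; try y_p = A. Then 6A = 1 ⇒ A = 1/6.
General solution: y = C₁e^(-3x) + C₂e^(-2x) + 1/6.


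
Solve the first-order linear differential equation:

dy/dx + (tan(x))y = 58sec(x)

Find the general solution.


P(x) = tan(x) ⇒ μ = e^(∫tan(x)dx) = sec(x).
(sec(x) y)' = 58sec²(x) ⇒ sec(x) y = 58tan(x) + C.
Multiply by cos(x): y = 58sin(x) + C·cos(x).


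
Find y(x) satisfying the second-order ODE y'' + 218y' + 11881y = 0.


Characteristic equation: r² + 218r + 11881 = 0, i.e. (r + 109)² = 0.
Repeated root r = -109; include an x factor for the second linearly independent solution.
General solution: y = (C₁ + C₂x)e^(-109x).


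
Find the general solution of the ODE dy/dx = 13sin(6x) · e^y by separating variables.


Separate: e^(-y) dy = 13sin(6x) dx.
Integrate: -e^(-y) = -(13/6)cos(6x) + C₀.
Rearrange: e^(-y) = (13/6)cos(6x) + C.


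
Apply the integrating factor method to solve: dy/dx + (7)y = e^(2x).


P(x) = 7 ⇒ μ = e^(7x).
(μ y)' = e^(9x) ⇒ μ y = e^(9x)/9 + C.
Divide by μ: y = (1/9)e^(2x) + Ce^(-7x).


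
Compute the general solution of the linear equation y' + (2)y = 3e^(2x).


P(x) = 2 ⇒ μ = e^(2x).
(μ y)' = 3e^(4x) ⇒ μ y = (3/4)e^(4x) + C.
Divide by μ: y = (3/4)e^(2x) + Ce^(-2x).


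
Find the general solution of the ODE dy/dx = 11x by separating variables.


Integrate both sides with respect to x: y = ∫ 11x dx = (11/2)x^2 + C.


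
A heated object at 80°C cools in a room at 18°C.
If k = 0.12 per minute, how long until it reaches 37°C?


From T(t) = T_a + (T₀ - T_a)e^(-kt), set T(t) = 37:
(37 - 18) / (80 - 18) = e^(-0.12t), so t = -ln(0.306)/0.12 ≈ 9.9 minutes.


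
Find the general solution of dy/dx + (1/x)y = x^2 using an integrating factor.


P(x) = 1/x ⇒ μ = x^1.
(x^1 y)' = x^3 ⇒ x^1 y = x^4/(4) + C.
Solve for y: y = (1/4)x^3 + C/x^1.


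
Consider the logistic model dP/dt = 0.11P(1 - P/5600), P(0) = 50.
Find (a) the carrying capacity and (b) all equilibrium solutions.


Logistic ODE dP/dt = 0.11P(1 - P/5600) has equilibria where dP/dt = 0, i.e. P = 0 or P = 5600.
The coefficient (1 - P/K) = 0 when P = K, identifying K = 5600 as the carrying capacity.
(a) K = 5600; (b) equilibria P = 0 and P = 5600.


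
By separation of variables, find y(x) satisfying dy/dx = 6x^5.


Integrate both sides with respect to x: y = ∫ 6x^5 dx = x^6 + C.


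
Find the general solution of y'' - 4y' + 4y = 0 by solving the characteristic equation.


Characteristic equation: r² - 4r + 4 = 0, i.e. (r - 2)² = 0.
Repeated root r = 2; include an x factor for the second linearly independent solution.
General solution: y = (C₁ + C₂x)e^(2x).


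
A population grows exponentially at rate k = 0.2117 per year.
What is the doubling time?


Exponential growth: P(t) = P₀ e^(0.2117t). Set P(t)/P₀ = 2: e^(0.2117t) = 2.
Solve: t = ln(2)/0.2117 ≈ 3.27 years.


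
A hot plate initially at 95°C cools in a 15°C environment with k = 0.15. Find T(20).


Newton's law: dT/dt = -k(T - T_a) has solution T(t) = T_a + (T₀ - T_a)e^(-kt).
Plug in T_a = 15, T₀ = 95, k = 0.15, t = 20: T(20) = 15 + (80)e^(-3.00) ≈ 19.0°C.


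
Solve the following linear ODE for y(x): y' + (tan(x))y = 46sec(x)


P(x) = tan(x) ⇒ μ = e^(∫tan(x)dx) = sec(x).
(sec(x) y)' = 46sec²(x) ⇒ sec(x) y = 46tan(x) + C.
Multiply by cos(x): y = 46sin(x) + C·cos(x).


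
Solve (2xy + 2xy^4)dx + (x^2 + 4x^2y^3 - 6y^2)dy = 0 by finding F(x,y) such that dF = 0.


Check exactness: ∂M/∂y = 2x + 8xy^3 and ∂N/∂x = 2x + 8xy^3; equal, so the equation is exact.
Integrate M with respect to x (treating y as constant): ∫M dx = x^2y + x^2y^4 + h(y).
Differentiate w.r.t. y and set equal to N: the x-dependent terms already match, leaving h'(y) = -6y^2. Integrate: h(y) = -2y^3.
So F(x,y) = x^2y + x^2y^4 - 2y^3.
General solution: x^2y + x^2y^4 - 2y^3 = C.


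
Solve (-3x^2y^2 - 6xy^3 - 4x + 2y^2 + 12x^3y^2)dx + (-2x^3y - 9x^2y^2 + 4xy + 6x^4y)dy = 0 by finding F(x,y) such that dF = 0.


Check exactness: ∂M/∂y = -6x^2y - 18xy^2 + 4y + 24x^3y and ∂N/∂x = -6x^2y - 18xy^2 + 4y + 24x^3y; equal, so the equation is exact.
Integrate M with respect to x (treating y as constant): ∫M dx = -x^3y^2 - 3x^2y^3 - 2x^2 + 2xy^2 + 3x^4y^2 + h(y).
Differentiate w.r.t. y and set equal to N: all terms match, so h'(y) = 0 and h is a constant absorbed into C.
General solution: -x^3y^2 - 3x^2y^3 - 2x^2 + 2xy^2 + 3x^4y^2 = C.


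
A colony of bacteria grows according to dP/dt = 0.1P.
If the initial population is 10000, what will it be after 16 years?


The ODE dP/dt = 0.1P has solution P(t) = P(0)e^(0.1t).
Substitute P(0) = 10000 and t = 16: P(16) = 10000 e^(1.60) ≈ 49530.


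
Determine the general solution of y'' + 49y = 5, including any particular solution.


Homogeneous part: r² + 49 = 0 ⇒ r = ±7i, so y_h = C₁cos(7x) + C₂sin(7x).
Try constant y_p = A; plug in: 49A = 5 ⇒ A = 5/49.
General solution: y = C₁cos(7x) + C₂sin(7x) + 5/49.


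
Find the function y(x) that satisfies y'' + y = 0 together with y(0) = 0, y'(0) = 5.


Characteristic roots of r² + 1 = 0 are ±1i, so y = C₁cos(x) + C₂sin(x).
Apply y(0) = 0: C₁ = 0. Differentiate and apply y'(0) = 5: 1·C₂ = 5, so C₂ = 5.
Particular solution: y = 5sin(x).


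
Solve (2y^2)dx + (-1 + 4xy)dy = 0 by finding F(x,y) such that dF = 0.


Check exactness: ∂M/∂y = 4y and ∂N/∂x = 4y; equal, so the equation is exact.
Integrate M with respect to x (treating y as constant): ∫M dx = 2xy^2 + h(y).
Differentiate w.r.t. y and set equal to N: the x-dependent terms already match, leaving h'(y) = -1. Integrate: h(y) = -y.
So F(x,y) = -y + 2xy^2.
General solution: -y + 2xy^2 = C.


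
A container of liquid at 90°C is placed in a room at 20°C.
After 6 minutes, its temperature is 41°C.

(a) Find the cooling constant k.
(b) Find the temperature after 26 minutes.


Newton's law: T(t) = T_a + (T₀ - T_a)e^(-kt).
(a) Use T(6) = 41: (41 - 20)/(90 - 20) = e^(-k·6), so k = -ln(0.300)/6 ≈ 0.2007.
(b) Apply k to t = 26: T(26) = 20 + (70)e^(-5.217) ≈ 20.4°C.


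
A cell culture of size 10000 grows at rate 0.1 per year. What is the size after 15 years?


The ODE dP/dt = 0.1P has solution P(t) = P(0)e^(0.1t).
Substitute P(0) = 10000 and t = 15: P(15) = 10000 e^(1.50) ≈ 44817.


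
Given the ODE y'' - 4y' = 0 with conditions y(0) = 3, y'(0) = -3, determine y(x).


Characteristic roots of r² - 4r = 0 are 4, 0.
General solution y = c₁ e^(4x) + c₂.
Apply y(0) = 3: c₁ + c₂ = 3. Apply y'(0) = -3: 4 c₁ + 0 c₂ = -3.
Solve: c₁ = -3/4, c₂ = 15/4.
Particular solution: y = -(3/4)e^(4x) + 15/4.


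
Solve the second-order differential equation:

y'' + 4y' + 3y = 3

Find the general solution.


Characteristic roots of r² + 4r + 3 = 0 are -1, -3.
y_h = C₁e^(-x) + C₂e^(-3x).
Constant forcing; try y_p = A. Then 3A = 3 ⇒ A = 1.
General solution: y = C₁e^(-x) + C₂e^(-3x) + 1.


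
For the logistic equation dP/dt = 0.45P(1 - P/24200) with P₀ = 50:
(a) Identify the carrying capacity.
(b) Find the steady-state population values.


Logistic ODE dP/dt = 0.45P(1 - P/24200) has equilibria where dP/dt = 0, i.e. P = 0 or P = 24200.
The coefficient (1 - P/K) = 0 when P = K, identifying K = 24200 as the carrying capacity.
(a) K = 24200; (b) equilibria P = 0 and P = 24200.


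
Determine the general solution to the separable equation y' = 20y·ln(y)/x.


Separate: dy/[y ln(y)] = 20 dx/x.
Substitute u = ln(y): du/u = 20 dx/x.
Integrate: ln|ln(y)| = 20ln|x| + C₀, hence ln(y) = C·x^20.


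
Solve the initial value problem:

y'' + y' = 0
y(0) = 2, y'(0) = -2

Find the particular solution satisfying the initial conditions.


Characteristic roots of r² + r = 0 are -1, 0.
General solution y = c₁ e^(-x) + c₂.
Apply y(0) = 2: c₁ + c₂ = 2. Apply y'(0) = -2: -1 c₁ + 0 c₂ = -2.
Solve: c₁ = 2, c₂ = 0.
Particular solution: y = 2e^(-x) + 0.


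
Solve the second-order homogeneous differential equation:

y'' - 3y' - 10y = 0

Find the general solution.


Characteristic equation: r² - 3r - 10 = 0.
Factor: (r + 2)(r - 5) = 0 ⇒ r = -2, 5 (distinct real).
General solution: y = C₁e^(-2x) + C₂e^(5x).


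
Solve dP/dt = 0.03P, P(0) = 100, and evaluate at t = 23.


The ODE dP/dt = 0.03P has solution P(t) = P(0)e^(0.03t).
Substitute P(0) = 100 and t = 23: P(23) = 100 e^(0.69) ≈ 199.


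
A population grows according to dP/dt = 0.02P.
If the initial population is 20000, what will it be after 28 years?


The ODE dP/dt = 0.02P has solution P(t) = P(0)e^(0.02t).
Substitute P(0) = 20000 and t = 28: P(28) = 20000 e^(0.56) ≈ 35013.


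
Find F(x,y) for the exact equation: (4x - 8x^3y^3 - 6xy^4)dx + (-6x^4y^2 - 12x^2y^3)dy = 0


Check exactness: ∂M/∂y = -24x^3y^2 - 24xy^3 and ∂N/∂x = -24x^3y^2 - 24xy^3; equal, so the equation is exact.
Integrate M with respect to x (treating y as constant): ∫M dx = 2x^2 - 2x^4y^3 - 3x^2y^4 + h(y).
Differentiate w.r.t. y and set equal to N: all terms match, so h'(y) = 0 and h is a constant absorbed into C.
General solution: 2x^2 - 2x^4y^3 - 3x^2y^4 = C.


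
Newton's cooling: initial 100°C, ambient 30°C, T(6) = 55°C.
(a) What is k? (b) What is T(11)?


Newton's law: T(t) = T_a + (T₀ - T_a)e^(-kt).
(a) Use T(6) = 55: (55 - 30)/(100 - 30) = e^(-k·6), so k = -ln(0.357)/6 ≈ 0.1716.
(b) Apply k to t = 11: T(11) = 30 + (70)e^(-1.888) ≈ 40.6°C.


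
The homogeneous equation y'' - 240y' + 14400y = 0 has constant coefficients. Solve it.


Characteristic equation: r² - 240r + 14400 = 0, i.e. (r - 120)² = 0.
Repeated root r = 120; include an x factor for the second linearly independent solution.
General solution: y = (C₁ + C₂x)e^(120x).


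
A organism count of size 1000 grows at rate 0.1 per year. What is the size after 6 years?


The ODE dP/dt = 0.1P has solution P(t) = P(0)e^(0.1t).
Substitute P(0) = 1000 and t = 6: P(6) = 1000 e^(0.60) ≈ 1822.


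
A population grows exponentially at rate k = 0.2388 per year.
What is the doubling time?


Exponential growth: P(t) = P₀ e^(0.2388t). Set P(t)/P₀ = 2: e^(0.2388t) = 2.
Solve: t = ln(2)/0.2388 ≈ 2.90 years.


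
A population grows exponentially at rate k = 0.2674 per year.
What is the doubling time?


Exponential growth: P(t) = P₀ e^(0.2674t). Set P(t)/P₀ = 2: e^(0.2674t) = 2.
Solve: t = ln(2)/0.2674 ≈ 2.59 years.


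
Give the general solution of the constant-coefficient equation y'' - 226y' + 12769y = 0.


Characteristic equation: r² - 226r + 12769 = 0, i.e. (r - 113)² = 0.
Repeated root r = 113; include an x factor for the second linearly independent solution.
General solution: y = (C₁ + C₂x)e^(113x).


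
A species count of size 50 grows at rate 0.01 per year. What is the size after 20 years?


The ODE dP/dt = 0.01P has solution P(t) = P(0)e^(0.01t).
Substitute P(0) = 50 and t = 20: P(20) = 50 e^(0.20) ≈ 61.


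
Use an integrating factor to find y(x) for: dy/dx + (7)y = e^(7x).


P(x) = 7 ⇒ μ = e^(7x).
(μ y)' = e^(14x) ⇒ μ y = (1/14)e^(14x) + C.
Divide by μ: y = (1/14)e^(7x) + Ce^(-7x).


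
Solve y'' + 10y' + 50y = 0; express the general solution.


Characteristic equation: r² + 10r + 50 = 0.
Discriminant is negative; roots r = -5 ± 5i (complex conjugate pair).
General solution uses e^(α x)(C₁ cos(β x) + C₂ sin(β x)): y = e^(-5x)(C₁cos(5x) + C₂sin(5x)).


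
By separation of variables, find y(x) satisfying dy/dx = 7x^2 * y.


Separate variables: dy/y = 7x^2 dx.
Integrate: ln|y| = (7/3)x^3 + C₀.
Exponentiate: y = Ce^((7/3)x^3).


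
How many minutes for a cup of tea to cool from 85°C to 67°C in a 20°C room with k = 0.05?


From T(t) = T_a + (T₀ - T_a)e^(-kt), set T(t) = 67:
(67 - 20) / (85 - 20) = e^(-0.05t), so t = -ln(0.723)/0.05 ≈ 6.5 minutes.


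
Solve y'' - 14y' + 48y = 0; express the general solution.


Characteristic equation: r² - 14r + 48 = 0.
Factor: (r - 6)(r - 8) = 0 ⇒ r = 6, 8 (distinct real).
General solution: y = C₁e^(6x) + C₂e^(8x).


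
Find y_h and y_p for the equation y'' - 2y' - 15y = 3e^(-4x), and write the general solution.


Characteristic roots of r² - 2r - 15 = 0 are 5, -3.
y_h = C₁e^(5x) + C₂e^(-3x).
Forcing exponent -4 is not a characteristic root; try y_p = Ae^(-4x).
Substitute: A·(16 + (-2)·-4 + (-15)) = A·9 = 3, so A = 1/3.
General solution: y = C₁e^(5x) + C₂e^(-3x) + (1/3)e^(-4x).


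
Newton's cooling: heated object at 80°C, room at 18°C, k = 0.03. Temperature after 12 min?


Newton's law: dT/dt = -k(T - T_a) has solution T(t) = T_a + (T₀ - T_a)e^(-kt).
Plug in T_a = 18, T₀ = 80, k = 0.03, t = 12: T(12) = 18 + (62)e^(-0.36) ≈ 61.3°C.


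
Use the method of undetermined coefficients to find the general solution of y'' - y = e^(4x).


Characteristic roots of r² - 1 = 0 are -1, 1.
y_h = C₁e^(-x) + C₂e^(x).
Forcing exponent 4 is not a characteristic root; try y_p = Ae^(4x).
Substitute: A·(16 + (0)·4 + (-1)) = A·15 = 1, so A = 1/15.
General solution: y = C₁e^(-x) + C₂e^(x) + (1/15)e^(4x).


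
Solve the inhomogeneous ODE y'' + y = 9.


Homogeneous part: r² + 1 = 0 ⇒ r = ±1i, so y_h = C₁cos(x) + C₂sin(x).
Try constant y_p = A; plug in: 1A = 9 ⇒ A = 9.
General solution: y = C₁cos(x) + C₂sin(x) + 9.


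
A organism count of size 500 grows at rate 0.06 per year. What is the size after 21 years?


The ODE dP/dt = 0.06P has solution P(t) = P(0)e^(0.06t).
Substitute P(0) = 500 and t = 21: P(21) = 500 e^(1.26) ≈ 1763.


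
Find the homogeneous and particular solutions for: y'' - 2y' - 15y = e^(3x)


Characteristic roots of r² - 2r - 15 = 0 are -3, 5.
y_h = C₁e^(-3x) + C₂e^(5x).
Forcing exponent 3 is not a characteristic root; try y_p = Ae^(3x).
Substitute: A·(9 + (-2)·3 + (-15)) = A·-12 = 1, so A = -1/12.
General solution: y = C₁e^(-3x) + C₂e^(5x) - (1/12)e^(3x).


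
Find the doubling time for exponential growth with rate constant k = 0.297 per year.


Exponential growth: P(t) = P₀ e^(0.297t). Set P(t)/P₀ = 2: e^(0.297t) = 2.
Solve: t = ln(2)/0.297 ≈ 2.33 years.


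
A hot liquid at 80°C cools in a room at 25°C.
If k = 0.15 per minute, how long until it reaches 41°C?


From T(t) = T_a + (T₀ - T_a)e^(-kt), set T(t) = 41:
(41 - 25) / (80 - 25) = e^(-0.15t), so t = -ln(0.291)/0.15 ≈ 8.2 minutes.


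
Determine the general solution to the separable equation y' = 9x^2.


Integrate both sides with respect to x: y = ∫ 9x^2 dx = 3x^3 + C.


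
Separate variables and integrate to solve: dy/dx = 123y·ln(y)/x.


Separate: dy/[y ln(y)] = 123 dx/x.
Substitute u = ln(y): du/u = 123 dx/x.
Integrate: ln|ln(y)| = 123ln|x| + C₀, hence ln(y) = C·x^123.


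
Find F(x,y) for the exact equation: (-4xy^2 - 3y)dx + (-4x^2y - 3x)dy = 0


Check exactness: ∂M/∂y = -8xy - 3 and ∂N/∂x = -8xy - 3; equal, so the equation is exact.
Integrate M with respect to x (treating y as constant): ∫M dx = -2x^2y^2 - 3xy + h(y).
Differentiate w.r.t. y and set equal to N: all terms match, so h'(y) = 0 and h is a constant absorbed into C.
General solution: -2x^2y^2 - 3xy = C.


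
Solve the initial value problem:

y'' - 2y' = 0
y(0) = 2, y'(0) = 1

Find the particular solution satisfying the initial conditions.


Characteristic roots of r² - 2r = 0 are 0, 2.
General solution y = c₁ + c₂ e^(2x).
Apply y(0) = 2: c₁ + c₂ = 2. Apply y'(0) = 1: 0 c₁ + 2 c₂ = 1.
Solve: c₁ = 3/2, c₂ = 1/2.
Particular solution: y = 3/2 + (1/2)e^(2x).


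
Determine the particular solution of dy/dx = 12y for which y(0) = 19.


General solution of y' = 12y is y = Ce^(12x).
Apply y(0) = 19: C = 19.
Particular solution: y = 19e^(12x).


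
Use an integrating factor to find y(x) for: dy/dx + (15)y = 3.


P(x) = 15, Q(x) = 3; integrating factor μ = e^(15x).
(μ y)' = 3e^(15x) ⇒ μ y = (1/5)e^(15x) + C.
Divide by μ: y = 1/5 + Ce^(-15x).


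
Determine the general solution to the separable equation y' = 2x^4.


Integrate both sides with respect to x: y = ∫ 2x^4 dx = (2/5)x^5 + C.


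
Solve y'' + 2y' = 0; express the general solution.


Characteristic equation: r² + 2r = 0.
Factor: (r - 0)(r + 2) = 0 ⇒ r = 0, -2 (distinct real).
General solution: y = C₁ + C₂e^(-2x).


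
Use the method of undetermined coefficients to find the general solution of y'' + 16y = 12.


Homogeneous part: r² + 16 = 0 ⇒ r = ±4i, so y_h = C₁cos(4x) + C₂sin(4x).
Try constant y_p = A; plug in: 16A = 12 ⇒ A = 3/4.
General solution: y = C₁cos(4x) + C₂sin(4x) + 3/4.


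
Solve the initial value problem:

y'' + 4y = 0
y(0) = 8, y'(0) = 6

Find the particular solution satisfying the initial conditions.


Characteristic roots of r² + 4 = 0 are ±2i, so y = C₁cos(2x) + C₂sin(2x).
Apply y(0) = 8: C₁ = 8. Differentiate and apply y'(0) = 6: 2·C₂ = 6, so C₂ = 3.
Particular solution: y = 8cos(2x) + 3sin(2x).


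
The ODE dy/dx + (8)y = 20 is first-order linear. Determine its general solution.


P(x) = 8, Q(x) = 20; integrating factor μ = e^(8x).
(μ y)' = 20e^(8x) ⇒ μ y = (5/2)e^(8x) + C.
Divide by μ: y = 5/2 + Ce^(-8x).


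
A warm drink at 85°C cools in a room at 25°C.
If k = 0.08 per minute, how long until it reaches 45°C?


From T(t) = T_a + (T₀ - T_a)e^(-kt), set T(t) = 45:
(45 - 25) / (85 - 25) = e^(-0.08t), so t = -ln(0.333)/0.08 ≈ 13.7 minutes.


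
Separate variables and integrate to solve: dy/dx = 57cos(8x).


g(y) = 1, so integrate directly: y = ∫ 57cos(8x) dx = (57/8)sin(8x) + C.


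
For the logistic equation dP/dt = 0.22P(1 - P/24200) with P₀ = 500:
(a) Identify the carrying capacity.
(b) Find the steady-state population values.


Logistic ODE dP/dt = 0.22P(1 - P/24200) has equilibria where dP/dt = 0, i.e. P = 0 or P = 24200.
The coefficient (1 - P/K) = 0 when P = K, identifying K = 24200 as the carrying capacity.
(a) K = 24200; (b) equilibria P = 0 and P = 24200.


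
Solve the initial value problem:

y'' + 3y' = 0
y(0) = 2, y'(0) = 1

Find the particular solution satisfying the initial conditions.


Characteristic roots of r² + 3r = 0 are 0, -3.
General solution y = c₁ + c₂ e^(-3x).
Apply y(0) = 2: c₁ + c₂ = 2. Apply y'(0) = 1: 0 c₁ - 3 c₂ = 1.
Solve: c₁ = 7/3, c₂ = -1/3.
Particular solution: y = 7/3 - (1/3)e^(-3x).


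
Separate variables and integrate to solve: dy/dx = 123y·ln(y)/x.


Separate: dy/[y ln(y)] = 123 dx/x.
Substitute u = ln(y): du/u = 123 dx/x.
Integrate: ln|ln(y)| = 123ln|x| + C₀, hence ln(y) = C·x^123.


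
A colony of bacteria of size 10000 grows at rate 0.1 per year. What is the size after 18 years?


The ODE dP/dt = 0.1P has solution P(t) = P(0)e^(0.1t).
Substitute P(0) = 10000 and t = 18: P(18) = 10000 e^(1.80) ≈ 60496.


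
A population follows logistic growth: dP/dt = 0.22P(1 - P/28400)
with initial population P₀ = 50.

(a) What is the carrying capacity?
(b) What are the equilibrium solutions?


Logistic ODE dP/dt = 0.22P(1 - P/28400) has equilibria where dP/dt = 0, i.e. P = 0 or P = 28400.
The coefficient (1 - P/K) = 0 when P = K, identifying K = 28400 as the carrying capacity.
(a) K = 28400; (b) equilibria P = 0 and P = 28400.


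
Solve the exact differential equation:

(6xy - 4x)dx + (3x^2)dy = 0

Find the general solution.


Check exactness: ∂M/∂y = 6x and ∂N/∂x = 6x; equal, so the equation is exact.
Integrate M with respect to x (treating y as constant): ∫M dx = 3x^2y - 2x^2 + h(y).
Differentiate w.r.t. y and set equal to N: all terms match, so h'(y) = 0 and h is a constant absorbed into C.
General solution: 3x^2y - 2x^2 = C.


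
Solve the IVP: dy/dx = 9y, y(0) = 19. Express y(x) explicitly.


General solution of y' = 9y is y = Ce^(9x).
Apply y(0) = 19: C = 19.
Particular solution: y = 19e^(9x).


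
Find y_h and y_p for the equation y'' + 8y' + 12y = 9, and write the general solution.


Characteristic roots of r² + 8r + 12 = 0 are -6, -2.
y_h = C₁e^(-6x) + C₂e^(-2x).
Constant forcing; try y_p = A. Then 12A = 9 ⇒ A = 3/4.
General solution: y = C₁e^(-6x) + C₂e^(-2x) + 3/4.


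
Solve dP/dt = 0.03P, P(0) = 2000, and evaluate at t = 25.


The ODE dP/dt = 0.03P has solution P(t) = P(0)e^(0.03t).
Substitute P(0) = 2000 and t = 25: P(25) = 2000 e^(0.75) ≈ 4234.


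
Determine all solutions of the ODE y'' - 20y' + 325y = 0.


Characteristic equation: r² - 20r + 325 = 0.
Discriminant is negative; roots r = 10 ± 15i (complex conjugate pair).
General solution uses e^(α x)(C₁ cos(β x) + C₂ sin(β x)): y = e^(10x)(C₁cos(15x) + C₂sin(15x)).


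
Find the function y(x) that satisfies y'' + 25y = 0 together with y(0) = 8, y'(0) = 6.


Characteristic roots of r² + 25 = 0 are ±5i, so y = C₁cos(5x) + C₂sin(5x).
Apply y(0) = 8: C₁ = 8. Differentiate and apply y'(0) = 6: 5·C₂ = 6, so C₂ = 6/5.
Particular solution: y = 8cos(5x) + (6/5)sin(5x).


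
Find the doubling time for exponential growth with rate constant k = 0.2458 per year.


Exponential growth: P(t) = P₀ e^(0.2458t). Set P(t)/P₀ = 2: e^(0.2458t) = 2.
Solve: t = ln(2)/0.2458 ≈ 2.82 years.


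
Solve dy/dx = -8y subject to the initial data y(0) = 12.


General solution of y' = -8y is y = Ce^(-8x).
Apply y(0) = 12: C = 12.
Particular solution: y = 12e^(-8x).


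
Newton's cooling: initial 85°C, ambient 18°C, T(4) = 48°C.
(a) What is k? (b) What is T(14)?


Newton's law: T(t) = T_a + (T₀ - T_a)e^(-kt).
(a) Use T(4) = 48: (48 - 18)/(85 - 18) = e^(-k·4), so k = -ln(0.448)/4 ≈ 0.2009.
(b) Apply k to t = 14: T(14) = 18 + (67)e^(-2.812) ≈ 22.0°C.


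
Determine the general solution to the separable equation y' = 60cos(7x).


g(y) = 1, so integrate directly: y = ∫ 60cos(7x) dx = (60/7)sin(7x) + C.


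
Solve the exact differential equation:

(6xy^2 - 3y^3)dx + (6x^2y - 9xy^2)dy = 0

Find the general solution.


Check exactness: ∂M/∂y = 12xy - 9y^2 and ∂N/∂x = 12xy - 9y^2; equal, so the equation is exact.
Integrate M with respect to x (treating y as constant): ∫M dx = 3x^2y^2 - 3xy^3 + h(y).
Differentiate w.r.t. y and set equal to N: all terms match, so h'(y) = 0 and h is a constant absorbed into C.
General solution: 3x^2y^2 - 3xy^3 = C.


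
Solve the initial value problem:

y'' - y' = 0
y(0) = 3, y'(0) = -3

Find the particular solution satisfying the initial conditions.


Characteristic roots of r² - r = 0 are 0, 1.
General solution y = c₁ + c₂ e^(x).
Apply y(0) = 3: c₁ + c₂ = 3. Apply y'(0) = -3: 0 c₁ + 1 c₂ = -3.
Solve: c₁ = 6, c₂ = -3.
Particular solution: y = 6 - 3e^(x).


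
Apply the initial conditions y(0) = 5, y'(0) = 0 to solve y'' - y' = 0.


Characteristic roots of r² - r = 0 are 0, 1.
General solution y = c₁ + c₂ e^(x).
Apply y(0) = 5: c₁ + c₂ = 5. Apply y'(0) = 0: 0 c₁ + 1 c₂ = 0.
Solve: c₁ = 5, c₂ = 0.
Particular solution: y = 5 + 0e^(x).


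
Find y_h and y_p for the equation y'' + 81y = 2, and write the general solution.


Homogeneous part: r² + 81 = 0 ⇒ r = ±9i, so y_h = C₁cos(9x) + C₂sin(9x).
Try constant y_p = A; plug in: 81A = 2 ⇒ A = 2/81.
General solution: y = C₁cos(9x) + C₂sin(9x) + 2/81.


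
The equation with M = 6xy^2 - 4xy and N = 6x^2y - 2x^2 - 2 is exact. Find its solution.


Check exactness: ∂M/∂y = 12xy - 4x and ∂N/∂x = 12xy - 4x; equal, so the equation is exact.
Integrate M with respect to x (treating y as constant): ∫M dx = 3x^2y^2 - 2x^2y + h(y).
Differentiate w.r.t. y and set equal to N: the x-dependent terms already match, leaving h'(y) = -2. Integrate: h(y) = -2y.
So F(x,y) = 3x^2y^2 - 2x^2y - 2y.
General solution: 3x^2y^2 - 2x^2y - 2y = C.


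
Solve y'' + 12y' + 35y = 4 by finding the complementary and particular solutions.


Characteristic roots of r² + 12r + 35 = 0 are -7, -5.
y_h = C₁e^(-7x) + C₂e^(-5x).
Constant forcing; try y_p = A. Then 35A = 4 ⇒ A = 4/35.
General solution: y = C₁e^(-7x) + C₂e^(-5x) + 4/35.


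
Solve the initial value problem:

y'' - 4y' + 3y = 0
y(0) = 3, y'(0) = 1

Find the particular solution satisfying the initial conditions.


Characteristic roots of r² - 4r + 3 = 0 are 1, 3.
General solution y = c₁ e^(x) + c₂ e^(3x).
Apply y(0) = 3: c₁ + c₂ = 3. Apply y'(0) = 1: 1 c₁ + 3 c₂ = 1.
Solve: c₁ = 4, c₂ = -1.
Particular solution: y = 4e^(x) - e^(3x).


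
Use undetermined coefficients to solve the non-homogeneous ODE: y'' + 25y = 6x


Homogeneous: r² + 25 = 0 ⇒ r = ±5i, y_h = C₁cos(5x) + C₂sin(5x).
Polynomial forcing; try y_p = Ax + B. Then y_p'' + 25 y_p = 25(Ax + B) = 6x, so B = 0 and A = 6/25.
General solution: y = C₁cos(5x) + C₂sin(5x) + (6/25)x.


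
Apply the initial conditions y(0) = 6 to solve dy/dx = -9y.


General solution of y' = -9y is y = Ce^(-9x).
Apply y(0) = 6: C = 6.
Particular solution: y = 6e^(-9x).


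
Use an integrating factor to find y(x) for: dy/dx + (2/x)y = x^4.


P(x) = 2/x ⇒ μ = x^2.
(x^2 y)' = x^2·x^4 = x^6.
Integrate: x^2 y = x^7/(7) + C.
Solve for y: y = (1/7)x^5 + C/x^2.


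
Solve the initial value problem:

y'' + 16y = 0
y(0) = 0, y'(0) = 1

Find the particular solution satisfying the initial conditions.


Characteristic roots of r² + 16 = 0 are ±4i, so y = C₁cos(4x) + C₂sin(4x).
Apply y(0) = 0: C₁ = 0. Differentiate and apply y'(0) = 1: 4·C₂ = 1, so C₂ = 1/4.
Particular solution: y = (1/4)sin(4x).


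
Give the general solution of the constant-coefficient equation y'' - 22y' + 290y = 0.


Characteristic equation: r² - 22r + 290 = 0.
Discriminant is negative; roots r = 11 ± 13i (complex conjugate pair).
General solution uses e^(α x)(C₁ cos(β x) + C₂ sin(β x)): y = e^(11x)(C₁cos(13x) + C₂sin(13x)).


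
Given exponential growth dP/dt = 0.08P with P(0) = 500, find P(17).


The ODE dP/dt = 0.08P has solution P(t) = P(0)e^(0.08t).
Substitute P(0) = 500 and t = 17: P(17) = 500 e^(1.36) ≈ 1948.


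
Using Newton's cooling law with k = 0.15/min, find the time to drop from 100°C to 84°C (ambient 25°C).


From T(t) = T_a + (T₀ - T_a)e^(-kt), set T(t) = 84:
(84 - 25) / (100 - 25) = e^(-0.15t), so t = -ln(0.787)/0.15 ≈ 1.6 minutes.


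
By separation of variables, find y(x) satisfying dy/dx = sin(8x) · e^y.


Separate: e^(-y) dy = sin(8x) dx.
Integrate: -e^(-y) = -(1/8)cos(8x) + C₀.
Rearrange: e^(-y) = (1/8)cos(8x) + C.


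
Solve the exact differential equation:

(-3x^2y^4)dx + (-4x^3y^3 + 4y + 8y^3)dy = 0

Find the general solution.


Check exactness: ∂M/∂y = -12x^2y^3 and ∂N/∂x = -12x^2y^3; equal, so the equation is exact.
Integrate M with respect to x (treating y as constant): ∫M dx = -x^3y^4 + h(y).
Differentiate w.r.t. y and set equal to N: the x-dependent terms already match, leaving h'(y) = 4y + 8y^3. Integrate: h(y) = 2y^2 + 2y^4.
So F(x,y) = -x^3y^4 + 2y^2 + 2y^4.
General solution: -x^3y^4 + 2y^2 + 2y^4 = C.


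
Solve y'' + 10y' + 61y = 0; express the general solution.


Characteristic equation: r² + 10r + 61 = 0.
Discriminant is negative; roots r = -5 ± 6i (complex conjugate pair).
General solution uses e^(α x)(C₁ cos(β x) + C₂ sin(β x)): y = e^(-5x)(C₁cos(6x) + C₂sin(6x)).


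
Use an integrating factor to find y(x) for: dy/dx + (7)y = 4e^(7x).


P(x) = 7 ⇒ μ = e^(7x).
(μ y)' = 4e^(14x) ⇒ μ y = (4/14)e^(14x) + C.
Divide by μ: y = (2/7)e^(7x) + Ce^(-7x).


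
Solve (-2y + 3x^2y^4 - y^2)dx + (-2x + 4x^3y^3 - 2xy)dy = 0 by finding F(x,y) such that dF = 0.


Check exactness: ∂M/∂y = -2 + 12x^2y^3 - 2y and ∂N/∂x = -2 + 12x^2y^3 - 2y; equal, so the equation is exact.
Integrate M with respect to x (treating y as constant): ∫M dx = -2xy + x^3y^4 - xy^2 + h(y).
Differentiate w.r.t. y and set equal to N: all terms match, so h'(y) = 0 and h is a constant absorbed into C.
General solution: -2xy + x^3y^4 - xy^2 = C.


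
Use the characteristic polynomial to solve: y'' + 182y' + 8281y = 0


Characteristic equation: r² + 182r + 8281 = 0, i.e. (r + 91)² = 0.
Repeated root r = -91; include an x factor for the second linearly independent solution.
General solution: y = (C₁ + C₂x)e^(-91x).


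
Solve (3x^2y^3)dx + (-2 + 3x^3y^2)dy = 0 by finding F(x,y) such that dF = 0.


Check exactness: ∂M/∂y = 9x^2y^2 and ∂N/∂x = 9x^2y^2; equal, so the equation is exact.
Integrate M with respect to x (treating y as constant): ∫M dx = x^3y^3 + h(y).
Differentiate w.r.t. y and set equal to N: the x-dependent terms already match, leaving h'(y) = -2. Integrate: h(y) = -2y.
So F(x,y) = -2y + x^3y^3.
General solution: -2y + x^3y^3 = C.


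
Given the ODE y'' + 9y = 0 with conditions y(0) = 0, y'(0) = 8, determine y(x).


Characteristic roots of r² + 9 = 0 are ±3i, so y = C₁cos(3x) + C₂sin(3x).
Apply y(0) = 0: C₁ = 0. Differentiate and apply y'(0) = 8: 3·C₂ = 8, so C₂ = 8/3.
Particular solution: y = (8/3)sin(3x).


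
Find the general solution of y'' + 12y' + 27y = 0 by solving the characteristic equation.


Characteristic equation: r² + 12r + 27 = 0.
Factor: (r + 3)(r + 9) = 0 ⇒ r = -3, -9 (distinct real).
General solution: y = C₁e^(-3x) + C₂e^(-9x).


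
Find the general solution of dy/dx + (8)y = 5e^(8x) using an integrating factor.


P(x) = 8 ⇒ μ = e^(8x).
(μ y)' = 5e^(16x) ⇒ μ y = (5/16)e^(16x) + C.
Divide by μ: y = (5/16)e^(8x) + Ce^(-8x).
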